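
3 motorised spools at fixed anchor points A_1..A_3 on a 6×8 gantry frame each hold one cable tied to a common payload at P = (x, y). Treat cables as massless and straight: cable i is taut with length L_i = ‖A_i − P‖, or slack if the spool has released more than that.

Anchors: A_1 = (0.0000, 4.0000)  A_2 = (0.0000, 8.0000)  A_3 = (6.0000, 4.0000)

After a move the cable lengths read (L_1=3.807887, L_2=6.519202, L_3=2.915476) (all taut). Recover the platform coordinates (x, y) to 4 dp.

expand ‖A_i−P‖²=L_i² and subtract eq 1 (c_i ≔ ‖A_i‖²−L_i²)
c_1 = 0.0000+16.0000−14.5000 = 1.5000
eq1−eq2 → [0.0000  -8.0000]·P = -20.0000
eq1−eq3 → [-12.0000  0.0000]·P = -42.0000
2×2 solve → P = (3.5000, 2.5000)

(3.5000, 2.5000)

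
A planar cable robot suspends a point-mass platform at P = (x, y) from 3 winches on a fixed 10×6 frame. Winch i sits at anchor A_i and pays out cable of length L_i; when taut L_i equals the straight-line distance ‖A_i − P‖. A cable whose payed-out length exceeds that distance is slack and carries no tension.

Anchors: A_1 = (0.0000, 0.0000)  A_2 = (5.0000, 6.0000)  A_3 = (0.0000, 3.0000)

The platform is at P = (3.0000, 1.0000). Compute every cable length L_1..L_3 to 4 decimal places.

(3.1623, 5.3852, 3.6056)

L_1: Δ = A_1−P = (-3.0000, -1.0000) → ‖Δ‖ = √10.0000 = 3.1623
L_2: Δ = A_2−P = (2.0000, 5.0000) → ‖Δ‖ = √29.0000 = 5.3852
L_3: Δ = A_3−P = (-3.0000, 2.0000) → ‖Δ‖ = √13.0000 = 3.6056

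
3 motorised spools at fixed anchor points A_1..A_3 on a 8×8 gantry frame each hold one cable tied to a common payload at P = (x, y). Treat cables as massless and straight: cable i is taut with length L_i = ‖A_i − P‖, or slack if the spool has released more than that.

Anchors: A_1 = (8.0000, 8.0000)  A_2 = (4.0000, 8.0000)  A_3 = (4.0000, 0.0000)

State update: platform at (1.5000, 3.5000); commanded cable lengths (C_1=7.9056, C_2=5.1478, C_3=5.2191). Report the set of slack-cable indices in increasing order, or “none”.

cable 1: L_1 = ‖A_1−P‖ = 7.9057;  C_1 = 7.9056 → taut
cable 2: L_2 = ‖A_2−P‖ = 5.1478;  C_2 = 5.1478 → taut
cable 3: L_3 = ‖A_3−P‖ = 4.3012;  C_3 = 5.2191 → slack

3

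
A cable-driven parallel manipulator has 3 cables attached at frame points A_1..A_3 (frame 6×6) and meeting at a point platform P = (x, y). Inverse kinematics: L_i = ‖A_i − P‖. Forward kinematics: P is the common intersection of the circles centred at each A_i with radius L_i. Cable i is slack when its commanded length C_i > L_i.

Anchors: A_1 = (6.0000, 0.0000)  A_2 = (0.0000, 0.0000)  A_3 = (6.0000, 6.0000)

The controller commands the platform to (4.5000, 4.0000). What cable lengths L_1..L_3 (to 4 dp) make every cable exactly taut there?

(4.2720, 6.0208, 2.5000)

L_1 = √((6.0000−4.5000)² + (0.0000−4.0000)²) = 4.2720
L_2 = √((0.0000−4.5000)² + (0.0000−4.0000)²) = 6.0208
L_3 = √((6.0000−4.5000)² + (6.0000−4.0000)²) = 2.5000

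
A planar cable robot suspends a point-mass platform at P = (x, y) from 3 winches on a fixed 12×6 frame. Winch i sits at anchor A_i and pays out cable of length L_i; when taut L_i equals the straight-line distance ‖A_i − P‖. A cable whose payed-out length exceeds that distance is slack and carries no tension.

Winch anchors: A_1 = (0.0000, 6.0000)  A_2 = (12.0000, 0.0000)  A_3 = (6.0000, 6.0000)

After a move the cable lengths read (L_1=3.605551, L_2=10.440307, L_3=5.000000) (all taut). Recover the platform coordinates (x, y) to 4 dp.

expand ‖A_i−P‖²=L_i² and subtract eq 1 (c_i ≔ ‖A_i‖²−L_i²)
c_1 = 0.0000+36.0000−13.0000 = 23.0000
eq1−eq2 → [-24.0000  12.0000]·P = -12.0000
eq1−eq3 → [-12.0000  0.0000]·P = -24.0000
2×2 solve → P = (2.0000, 3.0000)

(2.0000, 3.0000)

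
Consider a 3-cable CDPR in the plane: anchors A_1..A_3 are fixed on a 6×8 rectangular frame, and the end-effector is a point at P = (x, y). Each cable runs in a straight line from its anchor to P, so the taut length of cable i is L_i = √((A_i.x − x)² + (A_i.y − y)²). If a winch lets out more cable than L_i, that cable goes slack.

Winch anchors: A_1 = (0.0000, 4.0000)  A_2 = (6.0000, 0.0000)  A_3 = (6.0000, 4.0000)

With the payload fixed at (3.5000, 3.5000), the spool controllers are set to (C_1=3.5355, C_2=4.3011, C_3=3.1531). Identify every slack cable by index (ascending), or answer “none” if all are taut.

3

i=1: geometric 3.5355 vs commanded 3.5355 ⇒ taut
i=2: geometric 4.3012 vs commanded 4.3011 ⇒ taut
i=3: geometric 2.5495 vs commanded 3.1531 ⇒ slack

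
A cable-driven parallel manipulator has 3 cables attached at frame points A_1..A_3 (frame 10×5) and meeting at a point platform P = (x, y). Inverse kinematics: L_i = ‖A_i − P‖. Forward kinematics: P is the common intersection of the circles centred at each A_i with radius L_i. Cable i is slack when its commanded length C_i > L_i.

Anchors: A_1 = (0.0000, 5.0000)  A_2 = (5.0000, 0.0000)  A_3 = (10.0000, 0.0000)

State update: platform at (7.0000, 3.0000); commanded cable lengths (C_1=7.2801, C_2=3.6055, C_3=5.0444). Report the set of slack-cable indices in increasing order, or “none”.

cable 1: L_1 = ‖A_1−P‖ = 7.2801;  C_1 = 7.2801 → taut
cable 2: L_2 = ‖A_2−P‖ = 3.6056;  C_2 = 3.6055 → taut
cable 3: L_3 = ‖A_3−P‖ = 4.2426;  C_3 = 5.0444 → slack

3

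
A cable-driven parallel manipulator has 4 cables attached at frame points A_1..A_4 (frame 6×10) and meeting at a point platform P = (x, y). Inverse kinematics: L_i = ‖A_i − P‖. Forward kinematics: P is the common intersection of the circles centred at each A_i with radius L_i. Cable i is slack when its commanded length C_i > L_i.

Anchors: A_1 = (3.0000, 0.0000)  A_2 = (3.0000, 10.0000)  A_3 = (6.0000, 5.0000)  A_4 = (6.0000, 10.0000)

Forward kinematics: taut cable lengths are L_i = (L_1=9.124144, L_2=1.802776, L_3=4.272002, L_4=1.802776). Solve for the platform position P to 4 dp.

each cable: (A_i−P)·(A_i−P) = L_i²; let q_i = ‖A_i‖²−L_i²
q_1 = 9.0000+0.0000−83.2500 = -74.2500
row 1: 0.0000x − 20.0000y = -180.0000  (q_2=105.7500)
row 2: -6.0000x − 10.0000y = -117.0000  (q_3=42.7500)
row 3: -6.0000x − 20.0000y = -207.0000  (q_4=132.7500)
Cramer on rows 1–2 → x = 4.5000, y = 9.0000
check cable 4: ‖A_4−P‖² = 3.2500 ≈ L_4² = 3.2500 ✓

(4.5000, 9.0000)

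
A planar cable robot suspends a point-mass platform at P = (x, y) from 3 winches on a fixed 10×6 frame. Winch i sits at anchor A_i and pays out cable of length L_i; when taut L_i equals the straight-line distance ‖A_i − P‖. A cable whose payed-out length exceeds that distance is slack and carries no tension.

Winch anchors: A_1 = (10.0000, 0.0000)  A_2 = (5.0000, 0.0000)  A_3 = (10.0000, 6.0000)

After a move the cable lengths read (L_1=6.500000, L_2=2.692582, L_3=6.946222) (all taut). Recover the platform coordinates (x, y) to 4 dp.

(4.0000, 2.5000)

each cable: (A_i−P)·(A_i−P) = L_i²; let q_i = ‖A_i‖²−L_i²
q_1 = 100.0000+0.0000−42.2500 = 57.7500
row 1: 10.0000x + 0.0000y = 40.0000  (q_2=17.7500)
row 2: 0.0000x − 12.0000y = -30.0000  (q_3=87.7500)
Cramer on rows 1–2 → x = 4.0000, y = 2.5000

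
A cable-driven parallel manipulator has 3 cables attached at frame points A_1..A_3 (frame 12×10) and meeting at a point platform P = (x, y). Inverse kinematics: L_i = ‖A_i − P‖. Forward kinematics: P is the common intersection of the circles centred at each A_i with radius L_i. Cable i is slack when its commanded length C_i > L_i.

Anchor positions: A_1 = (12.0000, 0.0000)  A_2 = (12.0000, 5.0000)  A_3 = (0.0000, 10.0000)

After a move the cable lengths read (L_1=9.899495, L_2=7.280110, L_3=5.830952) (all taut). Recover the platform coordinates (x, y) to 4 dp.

(5.0000, 7.0000)

expand ‖A_i−P‖²=L_i² and subtract eq 1 (q_i ≔ ‖A_i‖²−L_i²)
q_1 = 144.0000+0.0000−98.0000 = 46.0000
eq1−eq2 → [0.0000  -10.0000]·P = -70.0000
eq1−eq3 → [24.0000  -20.0000]·P = -20.0000
2×2 solve → P = (5.0000, 7.0000)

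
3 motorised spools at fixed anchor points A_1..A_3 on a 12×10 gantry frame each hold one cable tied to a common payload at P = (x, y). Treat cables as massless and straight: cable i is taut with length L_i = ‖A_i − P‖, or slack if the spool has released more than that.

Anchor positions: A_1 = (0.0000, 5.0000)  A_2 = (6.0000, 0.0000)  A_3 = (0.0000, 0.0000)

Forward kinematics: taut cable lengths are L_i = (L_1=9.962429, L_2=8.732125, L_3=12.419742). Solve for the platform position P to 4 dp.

(9.5000, 8.0000)

expand ‖A_i−P‖²=L_i² and subtract eq 1 (c_i ≔ ‖A_i‖²−L_i²)
c_1 = 0.0000+25.0000−99.2500 = -74.2500
eq1−eq2 → [-12.0000  10.0000]·P = -34.0000
eq1−eq3 → [0.0000  10.0000]·P = 80.0000
2×2 solve → P = (9.5000, 8.0000)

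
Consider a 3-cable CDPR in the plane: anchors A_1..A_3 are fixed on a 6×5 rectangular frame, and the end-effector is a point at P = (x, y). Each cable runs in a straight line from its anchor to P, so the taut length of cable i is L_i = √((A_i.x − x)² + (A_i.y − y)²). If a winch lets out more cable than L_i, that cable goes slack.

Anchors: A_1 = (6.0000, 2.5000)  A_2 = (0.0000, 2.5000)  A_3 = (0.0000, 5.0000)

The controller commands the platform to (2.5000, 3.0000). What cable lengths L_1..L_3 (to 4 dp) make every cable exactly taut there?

(3.5355, 2.5495, 3.2016)

cable 1: Δx=3.5000, Δy=-0.5000; L_1 = √(Δx²+Δy²) = 3.5355
cable 2: Δx=-2.5000, Δy=-0.5000; L_2 = √(Δx²+Δy²) = 2.5495
cable 3: Δx=-2.5000, Δy=2.0000; L_3 = √(Δx²+Δy²) = 3.2016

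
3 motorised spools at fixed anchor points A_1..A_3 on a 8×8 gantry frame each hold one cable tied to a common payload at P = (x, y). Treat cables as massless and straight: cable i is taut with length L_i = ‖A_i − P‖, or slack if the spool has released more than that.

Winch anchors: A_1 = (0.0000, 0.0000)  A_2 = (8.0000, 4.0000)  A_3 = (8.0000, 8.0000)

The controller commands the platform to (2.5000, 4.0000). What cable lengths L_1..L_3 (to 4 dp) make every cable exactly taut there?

L_1: Δ = A_1−P = (-2.5000, -4.0000) → ‖Δ‖ = √22.2500 = 4.7170
L_2: Δ = A_2−P = (5.5000, 0.0000) → ‖Δ‖ = √30.2500 = 5.5000
L_3: Δ = A_3−P = (5.5000, 4.0000) → ‖Δ‖ = √46.2500 = 6.8007

(4.7170, 5.5000, 6.8007)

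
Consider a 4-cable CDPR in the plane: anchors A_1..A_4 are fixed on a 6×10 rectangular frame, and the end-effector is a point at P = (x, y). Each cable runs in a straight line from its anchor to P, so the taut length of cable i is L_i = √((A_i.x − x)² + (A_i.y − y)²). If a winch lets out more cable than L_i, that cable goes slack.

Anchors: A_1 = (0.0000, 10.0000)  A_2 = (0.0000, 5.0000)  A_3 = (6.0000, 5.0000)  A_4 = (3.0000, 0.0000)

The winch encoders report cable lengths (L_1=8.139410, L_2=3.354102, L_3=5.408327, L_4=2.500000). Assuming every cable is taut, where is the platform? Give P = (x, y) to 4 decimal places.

expand ‖A_i−P‖²=L_i² and subtract eq 1 (k_i ≔ ‖A_i‖²−L_i²)
k_1 = 0.0000+100.0000−66.2500 = 33.7500
eq1−eq2 → [0.0000  10.0000]·P = 20.0000
eq1−eq3 → [-12.0000  10.0000]·P = 2.0000
eq1−eq4 → [-6.0000  20.0000]·P = 31.0000
2×2 solve → P = (1.5000, 2.0000)
check cable 4: ‖A_4−P‖² = 6.2500 ≈ L_4² = 6.2500 ✓

(1.5000, 2.0000)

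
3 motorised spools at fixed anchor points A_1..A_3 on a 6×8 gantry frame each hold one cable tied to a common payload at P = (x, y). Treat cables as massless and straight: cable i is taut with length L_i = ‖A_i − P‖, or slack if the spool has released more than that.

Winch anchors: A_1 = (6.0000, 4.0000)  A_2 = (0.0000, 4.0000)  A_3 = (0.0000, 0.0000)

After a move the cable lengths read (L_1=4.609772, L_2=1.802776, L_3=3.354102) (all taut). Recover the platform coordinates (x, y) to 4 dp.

(1.5000, 3.0000)

each cable: (A_i−P)·(A_i−P) = L_i²; let k_i = ‖A_i‖²−L_i²
k_1 = 36.0000+16.0000−21.2500 = 30.7500
row 1: 12.0000x + 0.0000y = 18.0000  (k_2=12.7500)
row 2: 12.0000x + 8.0000y = 42.0000  (k_3=-11.2500)
Cramer on rows 1–2 → x = 1.5000, y = 3.0000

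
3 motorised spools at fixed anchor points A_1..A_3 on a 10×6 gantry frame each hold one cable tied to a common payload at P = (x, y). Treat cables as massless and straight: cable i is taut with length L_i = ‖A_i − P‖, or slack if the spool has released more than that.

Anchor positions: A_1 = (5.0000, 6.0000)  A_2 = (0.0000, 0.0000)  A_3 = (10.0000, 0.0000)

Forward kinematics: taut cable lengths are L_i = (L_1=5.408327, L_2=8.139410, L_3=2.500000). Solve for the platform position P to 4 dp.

(8.0000, 1.5000)

circle eqns → linear via eq_j − eq_1; set k_j = A_j·A_j − L_j²
k_1 = 25.0000+36.0000−29.2500 = 31.7500
10.0000·x + 12.0000·y = k_1−k_2 = 98.0000
-10.0000·x + 12.0000·y = k_1−k_3 = -62.0000
solve first two rows → x=8.0000, y=1.5000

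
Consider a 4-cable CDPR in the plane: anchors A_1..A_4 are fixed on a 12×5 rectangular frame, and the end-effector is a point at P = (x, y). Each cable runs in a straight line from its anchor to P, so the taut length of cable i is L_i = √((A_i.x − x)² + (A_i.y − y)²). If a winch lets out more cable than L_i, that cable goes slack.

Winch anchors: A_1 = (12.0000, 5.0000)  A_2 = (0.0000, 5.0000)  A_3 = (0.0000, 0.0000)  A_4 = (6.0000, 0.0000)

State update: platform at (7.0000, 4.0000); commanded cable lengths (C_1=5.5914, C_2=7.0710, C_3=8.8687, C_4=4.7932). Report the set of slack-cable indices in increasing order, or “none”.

1, 3, 4

i=1: geometric 5.0990 vs commanded 5.5914 ⇒ slack
i=2: geometric 7.0711 vs commanded 7.0710 ⇒ taut
i=3: geometric 8.0623 vs commanded 8.8687 ⇒ slack
i=4: geometric 4.1231 vs commanded 4.7932 ⇒ slack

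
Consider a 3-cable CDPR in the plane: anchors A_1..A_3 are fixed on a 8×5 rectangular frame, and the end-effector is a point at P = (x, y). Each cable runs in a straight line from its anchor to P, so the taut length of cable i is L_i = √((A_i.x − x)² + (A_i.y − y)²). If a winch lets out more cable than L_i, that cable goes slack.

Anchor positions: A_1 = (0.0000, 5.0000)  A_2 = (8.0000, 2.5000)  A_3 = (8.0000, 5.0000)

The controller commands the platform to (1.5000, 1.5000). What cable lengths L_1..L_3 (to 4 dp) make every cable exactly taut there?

(3.8079, 6.5765, 7.3824)

cable 1: Δx=-1.5000, Δy=3.5000; L_1 = √(Δx²+Δy²) = 3.8079
cable 2: Δx=6.5000, Δy=1.0000; L_2 = √(Δx²+Δy²) = 6.5765
cable 3: Δx=6.5000, Δy=3.5000; L_3 = √(Δx²+Δy²) = 7.3824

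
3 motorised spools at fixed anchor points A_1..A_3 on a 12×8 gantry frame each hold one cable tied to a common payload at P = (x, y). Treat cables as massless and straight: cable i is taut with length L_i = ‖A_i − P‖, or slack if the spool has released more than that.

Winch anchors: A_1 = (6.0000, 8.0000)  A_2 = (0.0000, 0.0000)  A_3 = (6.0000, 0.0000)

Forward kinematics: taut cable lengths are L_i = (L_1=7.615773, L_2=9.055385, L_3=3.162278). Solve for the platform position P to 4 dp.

each cable: (A_i−P)·(A_i−P) = L_i²; let k_i = ‖A_i‖²−L_i²
k_1 = 36.0000+64.0000−58.0000 = 42.0000
row 1: 12.0000x + 16.0000y = 124.0000  (k_2=-82.0000)
row 2: 0.0000x + 16.0000y = 16.0000  (k_3=26.0000)
Cramer on rows 1–2 → x = 9.0000, y = 1.0000

(9.0000, 1.0000)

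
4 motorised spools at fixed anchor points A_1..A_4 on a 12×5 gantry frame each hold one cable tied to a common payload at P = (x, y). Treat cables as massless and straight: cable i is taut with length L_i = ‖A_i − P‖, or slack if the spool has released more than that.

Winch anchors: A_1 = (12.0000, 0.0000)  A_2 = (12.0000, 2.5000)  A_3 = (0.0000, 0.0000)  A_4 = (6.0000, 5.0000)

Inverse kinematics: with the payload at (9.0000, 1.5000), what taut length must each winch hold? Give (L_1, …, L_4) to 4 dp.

cable 1: Δx=3.0000, Δy=-1.5000; L_1 = √(Δx²+Δy²) = 3.3541
cable 2: Δx=3.0000, Δy=1.0000; L_2 = √(Δx²+Δy²) = 3.1623
cable 3: Δx=-9.0000, Δy=-1.5000; L_3 = √(Δx²+Δy²) = 9.1241
cable 4: Δx=-3.0000, Δy=3.5000; L_4 = √(Δx²+Δy²) = 4.6098

(3.3541, 3.1623, 9.1241, 4.6098)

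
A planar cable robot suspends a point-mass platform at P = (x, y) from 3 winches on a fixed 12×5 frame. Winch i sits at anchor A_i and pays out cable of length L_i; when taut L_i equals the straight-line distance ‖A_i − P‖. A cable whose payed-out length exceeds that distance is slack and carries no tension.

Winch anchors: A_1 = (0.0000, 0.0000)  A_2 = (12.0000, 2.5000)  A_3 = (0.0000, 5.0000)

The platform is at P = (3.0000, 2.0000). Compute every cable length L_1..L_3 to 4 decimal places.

(3.6056, 9.0139, 4.2426)

L_1 = √((0.0000−3.0000)² + (0.0000−2.0000)²) = 3.6056
L_2 = √((12.0000−3.0000)² + (2.5000−2.0000)²) = 9.0139
L_3 = √((0.0000−3.0000)² + (5.0000−2.0000)²) = 4.2426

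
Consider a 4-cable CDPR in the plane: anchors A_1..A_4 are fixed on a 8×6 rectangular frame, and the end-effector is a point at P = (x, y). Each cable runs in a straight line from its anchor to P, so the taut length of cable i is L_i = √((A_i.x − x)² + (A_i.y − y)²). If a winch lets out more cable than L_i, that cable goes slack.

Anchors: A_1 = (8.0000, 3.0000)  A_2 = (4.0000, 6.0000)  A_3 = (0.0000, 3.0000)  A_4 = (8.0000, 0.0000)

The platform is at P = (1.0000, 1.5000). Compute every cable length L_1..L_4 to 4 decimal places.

(7.1589, 5.4083, 1.8028, 7.1589)

cable 1: Δx=7.0000, Δy=1.5000; L_1 = √(Δx²+Δy²) = 7.1589
cable 2: Δx=3.0000, Δy=4.5000; L_2 = √(Δx²+Δy²) = 5.4083
cable 3: Δx=-1.0000, Δy=1.5000; L_3 = √(Δx²+Δy²) = 1.8028
cable 4: Δx=7.0000, Δy=-1.5000; L_4 = √(Δx²+Δy²) = 7.1589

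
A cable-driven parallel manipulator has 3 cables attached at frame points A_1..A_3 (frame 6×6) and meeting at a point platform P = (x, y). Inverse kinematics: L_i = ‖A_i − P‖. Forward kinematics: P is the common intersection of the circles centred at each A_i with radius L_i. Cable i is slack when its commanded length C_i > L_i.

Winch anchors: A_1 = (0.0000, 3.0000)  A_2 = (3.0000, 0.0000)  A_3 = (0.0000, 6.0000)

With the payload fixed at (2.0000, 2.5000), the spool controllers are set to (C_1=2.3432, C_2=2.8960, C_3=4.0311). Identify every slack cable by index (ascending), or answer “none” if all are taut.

1, 2

i=1: geometric 2.0616 vs commanded 2.3432 ⇒ slack
i=2: geometric 2.6926 vs commanded 2.8960 ⇒ slack
i=3: geometric 4.0311 vs commanded 4.0311 ⇒ taut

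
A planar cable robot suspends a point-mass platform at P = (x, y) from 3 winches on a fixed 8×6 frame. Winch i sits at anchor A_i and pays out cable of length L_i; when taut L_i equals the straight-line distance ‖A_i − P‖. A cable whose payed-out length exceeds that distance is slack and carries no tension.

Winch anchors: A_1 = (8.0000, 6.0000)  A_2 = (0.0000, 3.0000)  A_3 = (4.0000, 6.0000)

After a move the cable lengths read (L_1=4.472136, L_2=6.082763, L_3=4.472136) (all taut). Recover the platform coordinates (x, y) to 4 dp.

each cable: (A_i−P)·(A_i−P) = L_i²; let k_i = ‖A_i‖²−L_i²
k_1 = 64.0000+36.0000−20.0000 = 80.0000
row 1: 16.0000x + 6.0000y = 108.0000  (k_2=-28.0000)
row 2: 8.0000x + 0.0000y = 48.0000  (k_3=32.0000)
Cramer on rows 1–2 → x = 6.0000, y = 2.0000

(6.0000, 2.0000)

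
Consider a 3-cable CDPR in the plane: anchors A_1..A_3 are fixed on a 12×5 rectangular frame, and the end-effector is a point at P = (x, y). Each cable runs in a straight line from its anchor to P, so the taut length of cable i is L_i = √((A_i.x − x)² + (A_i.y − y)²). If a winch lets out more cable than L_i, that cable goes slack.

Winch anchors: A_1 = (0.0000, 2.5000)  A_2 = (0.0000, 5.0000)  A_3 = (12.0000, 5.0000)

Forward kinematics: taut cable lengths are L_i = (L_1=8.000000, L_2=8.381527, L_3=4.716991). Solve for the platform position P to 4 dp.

(8.0000, 2.5000)

each cable: (A_i−P)·(A_i−P) = L_i²; let c_i = ‖A_i‖²−L_i²
c_1 = 0.0000+6.2500−64.0000 = -57.7500
row 1: 0.0000x − 5.0000y = -12.5000  (c_2=-45.2500)
row 2: -24.0000x − 5.0000y = -204.5000  (c_3=146.7500)
Cramer on rows 1–2 → x = 8.0000, y = 2.5000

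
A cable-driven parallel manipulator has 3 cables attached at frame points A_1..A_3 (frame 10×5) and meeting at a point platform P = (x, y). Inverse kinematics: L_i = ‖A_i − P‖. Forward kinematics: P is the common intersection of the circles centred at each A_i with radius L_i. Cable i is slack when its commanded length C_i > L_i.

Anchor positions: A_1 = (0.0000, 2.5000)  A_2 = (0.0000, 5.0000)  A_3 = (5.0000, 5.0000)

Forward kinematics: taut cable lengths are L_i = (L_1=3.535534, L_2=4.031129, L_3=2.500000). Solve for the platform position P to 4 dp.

each cable: (A_i−P)·(A_i−P) = L_i²; let c_i = ‖A_i‖²−L_i²
c_1 = 0.0000+6.2500−12.5000 = -6.2500
row 1: 0.0000x − 5.0000y = -15.0000  (c_2=8.7500)
row 2: -10.0000x − 5.0000y = -50.0000  (c_3=43.7500)
Cramer on rows 1–2 → x = 3.5000, y = 3.0000

(3.5000, 3.0000)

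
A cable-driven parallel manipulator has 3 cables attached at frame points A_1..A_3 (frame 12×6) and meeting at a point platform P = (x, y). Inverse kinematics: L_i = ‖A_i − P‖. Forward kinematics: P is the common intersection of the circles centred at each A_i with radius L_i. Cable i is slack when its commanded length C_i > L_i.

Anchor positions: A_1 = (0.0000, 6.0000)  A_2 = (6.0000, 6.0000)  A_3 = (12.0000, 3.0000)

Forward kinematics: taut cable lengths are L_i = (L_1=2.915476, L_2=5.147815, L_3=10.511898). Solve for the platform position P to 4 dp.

(1.5000, 3.5000)

circle eqns → linear via eq_j − eq_1; set q_j = A_j·A_j − L_j²
q_1 = 0.0000+36.0000−8.5000 = 27.5000
-12.0000·x + 0.0000·y = q_1−q_2 = -18.0000
-24.0000·x + 6.0000·y = q_1−q_3 = -15.0000
solve first two rows → x=1.5000, y=3.5000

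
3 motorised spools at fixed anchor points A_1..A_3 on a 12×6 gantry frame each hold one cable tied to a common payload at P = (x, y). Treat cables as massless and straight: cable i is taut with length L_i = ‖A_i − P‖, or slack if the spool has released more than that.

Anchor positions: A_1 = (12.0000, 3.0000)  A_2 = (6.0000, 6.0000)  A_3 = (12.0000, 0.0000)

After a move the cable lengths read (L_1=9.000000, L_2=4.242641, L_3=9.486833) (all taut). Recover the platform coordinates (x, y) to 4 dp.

(3.0000, 3.0000)

circle eqns → linear via eq_j − eq_1; set c_j = A_j·A_j − L_j²
c_1 = 144.0000+9.0000−81.0000 = 72.0000
12.0000·x − 6.0000·y = c_1−c_2 = 18.0000
0.0000·x + 6.0000·y = c_1−c_3 = 18.0000
solve first two rows → x=3.0000, y=3.0000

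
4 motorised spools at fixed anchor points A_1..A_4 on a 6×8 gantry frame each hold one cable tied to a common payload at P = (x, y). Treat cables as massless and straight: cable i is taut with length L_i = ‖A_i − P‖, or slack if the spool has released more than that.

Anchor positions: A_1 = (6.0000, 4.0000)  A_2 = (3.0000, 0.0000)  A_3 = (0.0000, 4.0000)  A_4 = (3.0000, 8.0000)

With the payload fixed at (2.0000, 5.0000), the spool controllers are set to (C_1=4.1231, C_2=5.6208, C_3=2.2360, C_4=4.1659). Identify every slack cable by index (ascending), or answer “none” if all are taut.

2, 4

cable 1: L_1 = ‖A_1−P‖ = 4.1231;  C_1 = 4.1231 → taut
cable 2: L_2 = ‖A_2−P‖ = 5.0990;  C_2 = 5.6208 → slack
cable 3: L_3 = ‖A_3−P‖ = 2.2361;  C_3 = 2.2360 → taut
cable 4: L_4 = ‖A_4−P‖ = 3.1623;  C_4 = 4.1659 → slack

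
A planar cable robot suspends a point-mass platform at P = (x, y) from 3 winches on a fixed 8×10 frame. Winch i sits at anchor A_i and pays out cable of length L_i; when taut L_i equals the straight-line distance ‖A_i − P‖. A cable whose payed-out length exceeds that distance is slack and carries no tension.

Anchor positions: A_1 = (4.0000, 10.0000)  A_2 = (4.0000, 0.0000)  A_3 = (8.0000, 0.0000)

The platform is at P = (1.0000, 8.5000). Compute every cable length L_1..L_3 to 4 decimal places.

(3.3541, 9.0139, 11.0114)

L_1 = √((4.0000−1.0000)² + (10.0000−8.5000)²) = 3.3541
L_2 = √((4.0000−1.0000)² + (0.0000−8.5000)²) = 9.0139
L_3 = √((8.0000−1.0000)² + (0.0000−8.5000)²) = 11.0114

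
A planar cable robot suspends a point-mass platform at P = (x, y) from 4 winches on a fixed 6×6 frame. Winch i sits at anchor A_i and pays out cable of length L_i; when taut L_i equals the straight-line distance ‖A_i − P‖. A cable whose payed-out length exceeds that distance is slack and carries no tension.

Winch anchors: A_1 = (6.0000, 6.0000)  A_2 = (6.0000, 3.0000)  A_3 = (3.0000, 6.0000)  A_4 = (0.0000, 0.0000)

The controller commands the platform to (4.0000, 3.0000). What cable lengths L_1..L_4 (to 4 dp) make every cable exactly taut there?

(3.6056, 2.0000, 3.1623, 5.0000)

cable 1: Δx=2.0000, Δy=3.0000; L_1 = √(Δx²+Δy²) = 3.6056
cable 2: Δx=2.0000, Δy=0.0000; L_2 = √(Δx²+Δy²) = 2.0000
cable 3: Δx=-1.0000, Δy=3.0000; L_3 = √(Δx²+Δy²) = 3.1623
cable 4: Δx=-4.0000, Δy=-3.0000; L_4 = √(Δx²+Δy²) = 5.0000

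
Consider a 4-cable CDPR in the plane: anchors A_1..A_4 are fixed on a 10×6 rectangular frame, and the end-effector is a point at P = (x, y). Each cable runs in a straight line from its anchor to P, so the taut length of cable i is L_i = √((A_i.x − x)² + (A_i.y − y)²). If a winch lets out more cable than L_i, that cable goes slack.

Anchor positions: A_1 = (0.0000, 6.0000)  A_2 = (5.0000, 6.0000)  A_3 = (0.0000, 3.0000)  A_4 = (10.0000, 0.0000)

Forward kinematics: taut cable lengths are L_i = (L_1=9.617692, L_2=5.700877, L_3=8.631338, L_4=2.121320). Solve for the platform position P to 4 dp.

circle eqns → linear via eq_j − eq_1; set q_j = A_j·A_j − L_j²
q_1 = 0.0000+36.0000−92.5000 = -56.5000
-10.0000·x + 0.0000·y = q_1−q_2 = -85.0000
0.0000·x + 6.0000·y = q_1−q_3 = 9.0000
-20.0000·x + 12.0000·y = q_1−q_4 = -152.0000
solve first two rows → x=8.5000, y=1.5000
check cable 4: ‖A_4−P‖² = 4.5000 ≈ L_4² = 4.5000 ✓

(8.5000, 1.5000)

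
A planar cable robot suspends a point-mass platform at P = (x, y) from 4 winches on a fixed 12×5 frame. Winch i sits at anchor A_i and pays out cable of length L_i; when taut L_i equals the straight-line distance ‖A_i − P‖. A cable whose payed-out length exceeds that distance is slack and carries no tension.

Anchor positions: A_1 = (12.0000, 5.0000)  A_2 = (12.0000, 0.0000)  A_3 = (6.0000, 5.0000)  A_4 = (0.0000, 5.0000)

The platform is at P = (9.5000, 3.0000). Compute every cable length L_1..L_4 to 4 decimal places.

cable 1: Δx=2.5000, Δy=2.0000; L_1 = √(Δx²+Δy²) = 3.2016
cable 2: Δx=2.5000, Δy=-3.0000; L_2 = √(Δx²+Δy²) = 3.9051
cable 3: Δx=-3.5000, Δy=2.0000; L_3 = √(Δx²+Δy²) = 4.0311
cable 4: Δx=-9.5000, Δy=2.0000; L_4 = √(Δx²+Δy²) = 9.7082

(3.2016, 3.9051, 4.0311, 9.7082)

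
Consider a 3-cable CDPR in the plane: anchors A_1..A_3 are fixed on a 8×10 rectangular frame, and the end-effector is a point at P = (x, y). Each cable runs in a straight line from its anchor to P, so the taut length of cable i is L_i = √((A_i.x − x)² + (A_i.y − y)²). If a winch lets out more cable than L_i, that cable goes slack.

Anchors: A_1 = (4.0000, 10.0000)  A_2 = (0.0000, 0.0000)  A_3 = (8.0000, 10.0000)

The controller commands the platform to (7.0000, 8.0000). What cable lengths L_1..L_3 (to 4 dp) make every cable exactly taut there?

(3.6056, 10.6301, 2.2361)

L_1: Δ = A_1−P = (-3.0000, 2.0000) → ‖Δ‖ = √13.0000 = 3.6056
L_2: Δ = A_2−P = (-7.0000, -8.0000) → ‖Δ‖ = √113.0000 = 10.6301
L_3: Δ = A_3−P = (1.0000, 2.0000) → ‖Δ‖ = √5.0000 = 2.2361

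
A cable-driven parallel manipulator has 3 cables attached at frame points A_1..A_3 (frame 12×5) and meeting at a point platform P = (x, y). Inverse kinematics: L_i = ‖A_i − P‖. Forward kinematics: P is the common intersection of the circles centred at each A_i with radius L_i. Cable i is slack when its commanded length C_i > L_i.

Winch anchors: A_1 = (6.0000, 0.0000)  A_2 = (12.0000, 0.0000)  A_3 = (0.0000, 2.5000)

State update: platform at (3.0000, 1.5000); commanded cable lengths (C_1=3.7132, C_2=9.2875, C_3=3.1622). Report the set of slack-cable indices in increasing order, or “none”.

cable 1: √((3.0000)²+(-1.5000)²)=3.3541, C_1=3.7132: slack
cable 2: √((9.0000)²+(-1.5000)²)=9.1241, C_2=9.2875: slack
cable 3: √((-3.0000)²+(1.0000)²)=3.1623, C_3=3.1622: taut

1, 2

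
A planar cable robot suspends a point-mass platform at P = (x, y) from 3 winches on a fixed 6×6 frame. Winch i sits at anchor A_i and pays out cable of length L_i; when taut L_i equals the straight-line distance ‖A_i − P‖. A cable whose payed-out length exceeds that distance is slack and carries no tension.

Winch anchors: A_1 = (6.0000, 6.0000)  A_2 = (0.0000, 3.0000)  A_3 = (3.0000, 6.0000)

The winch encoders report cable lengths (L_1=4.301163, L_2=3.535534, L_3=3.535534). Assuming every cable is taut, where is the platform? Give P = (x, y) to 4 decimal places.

(3.5000, 2.5000)

circle eqns → linear via eq_j − eq_1; set k_j = A_j·A_j − L_j²
k_1 = 36.0000+36.0000−18.5000 = 53.5000
12.0000·x + 6.0000·y = k_1−k_2 = 57.0000
6.0000·x + 0.0000·y = k_1−k_3 = 21.0000
solve first two rows → x=3.5000, y=2.5000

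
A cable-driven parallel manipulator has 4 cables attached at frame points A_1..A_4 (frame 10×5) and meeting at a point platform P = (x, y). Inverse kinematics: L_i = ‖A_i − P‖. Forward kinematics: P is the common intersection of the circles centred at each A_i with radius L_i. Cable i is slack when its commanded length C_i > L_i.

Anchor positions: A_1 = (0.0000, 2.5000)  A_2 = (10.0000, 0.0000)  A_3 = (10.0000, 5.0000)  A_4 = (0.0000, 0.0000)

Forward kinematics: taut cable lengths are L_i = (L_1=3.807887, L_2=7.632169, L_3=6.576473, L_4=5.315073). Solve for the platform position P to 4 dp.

(3.5000, 4.0000)

each cable: (A_i−P)·(A_i−P) = L_i²; let c_i = ‖A_i‖²−L_i²
c_1 = 0.0000+6.2500−14.5000 = -8.2500
row 1: -20.0000x + 5.0000y = -50.0000  (c_2=41.7500)
row 2: -20.0000x − 5.0000y = -90.0000  (c_3=81.7500)
row 3: 0.0000x + 5.0000y = 20.0000  (c_4=-28.2500)
Cramer on rows 1–2 → x = 3.5000, y = 4.0000
check cable 4: ‖A_4−P‖² = 28.2500 ≈ L_4² = 28.2500 ✓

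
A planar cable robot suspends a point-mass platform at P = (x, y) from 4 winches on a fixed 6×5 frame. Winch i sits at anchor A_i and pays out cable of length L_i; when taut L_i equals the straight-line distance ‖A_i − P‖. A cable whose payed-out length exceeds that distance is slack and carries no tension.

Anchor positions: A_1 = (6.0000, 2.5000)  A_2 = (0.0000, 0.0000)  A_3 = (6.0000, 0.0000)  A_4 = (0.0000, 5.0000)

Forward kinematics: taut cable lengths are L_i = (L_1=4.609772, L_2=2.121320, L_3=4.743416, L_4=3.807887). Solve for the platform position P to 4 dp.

(1.5000, 1.5000)

circle eqns → linear via eq_j − eq_1; set k_j = A_j·A_j − L_j²
k_1 = 36.0000+6.2500−21.2500 = 21.0000
12.0000·x + 5.0000·y = k_1−k_2 = 25.5000
0.0000·x + 5.0000·y = k_1−k_3 = 7.5000
12.0000·x − 5.0000·y = k_1−k_4 = 10.5000
solve first two rows → x=1.5000, y=1.5000
check cable 4: ‖A_4−P‖² = 14.5000 ≈ L_4² = 14.5000 ✓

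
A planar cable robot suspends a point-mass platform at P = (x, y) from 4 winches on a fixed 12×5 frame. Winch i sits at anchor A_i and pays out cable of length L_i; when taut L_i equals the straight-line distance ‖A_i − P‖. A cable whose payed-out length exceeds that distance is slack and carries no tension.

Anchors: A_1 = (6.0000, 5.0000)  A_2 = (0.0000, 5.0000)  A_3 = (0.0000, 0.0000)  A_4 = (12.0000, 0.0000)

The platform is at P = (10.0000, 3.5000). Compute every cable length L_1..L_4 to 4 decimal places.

L_1 = √((6.0000−10.0000)² + (5.0000−3.5000)²) = 4.2720
L_2 = √((0.0000−10.0000)² + (5.0000−3.5000)²) = 10.1119
L_3 = √((0.0000−10.0000)² + (0.0000−3.5000)²) = 10.5948
L_4 = √((12.0000−10.0000)² + (0.0000−3.5000)²) = 4.0311

(4.2720, 10.1119, 10.5948, 4.0311)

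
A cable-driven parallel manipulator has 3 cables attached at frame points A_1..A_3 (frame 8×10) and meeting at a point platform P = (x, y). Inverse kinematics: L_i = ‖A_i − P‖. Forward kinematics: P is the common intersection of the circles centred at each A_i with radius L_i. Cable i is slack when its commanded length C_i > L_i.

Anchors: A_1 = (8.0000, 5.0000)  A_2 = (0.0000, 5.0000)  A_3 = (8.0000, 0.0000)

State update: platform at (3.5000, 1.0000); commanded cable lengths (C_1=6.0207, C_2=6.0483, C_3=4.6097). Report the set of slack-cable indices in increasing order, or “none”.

2

cable 1: L_1 = ‖A_1−P‖ = 6.0208;  C_1 = 6.0207 → taut
cable 2: L_2 = ‖A_2−P‖ = 5.3151;  C_2 = 6.0483 → slack
cable 3: L_3 = ‖A_3−P‖ = 4.6098;  C_3 = 4.6097 → taut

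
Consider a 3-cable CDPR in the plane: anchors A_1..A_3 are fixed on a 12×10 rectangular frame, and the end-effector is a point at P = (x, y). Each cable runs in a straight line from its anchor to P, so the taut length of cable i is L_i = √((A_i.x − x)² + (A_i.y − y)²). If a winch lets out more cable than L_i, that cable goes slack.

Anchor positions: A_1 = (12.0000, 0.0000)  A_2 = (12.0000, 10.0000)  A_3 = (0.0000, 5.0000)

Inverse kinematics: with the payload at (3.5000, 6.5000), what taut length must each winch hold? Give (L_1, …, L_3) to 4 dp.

cable 1: Δx=8.5000, Δy=-6.5000; L_1 = √(Δx²+Δy²) = 10.7005
cable 2: Δx=8.5000, Δy=3.5000; L_2 = √(Δx²+Δy²) = 9.1924
cable 3: Δx=-3.5000, Δy=-1.5000; L_3 = √(Δx²+Δy²) = 3.8079

(10.7005, 9.1924, 3.8079)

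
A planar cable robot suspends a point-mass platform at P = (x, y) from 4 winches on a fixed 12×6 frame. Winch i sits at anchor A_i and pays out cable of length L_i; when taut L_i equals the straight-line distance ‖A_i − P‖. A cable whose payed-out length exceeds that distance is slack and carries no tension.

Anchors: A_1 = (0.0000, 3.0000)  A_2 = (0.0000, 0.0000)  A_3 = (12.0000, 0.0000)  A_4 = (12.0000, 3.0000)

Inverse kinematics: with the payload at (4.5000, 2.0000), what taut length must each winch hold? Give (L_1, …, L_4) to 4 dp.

(4.6098, 4.9244, 7.7621, 7.5664)

L_1: Δ = A_1−P = (-4.5000, 1.0000) → ‖Δ‖ = √21.2500 = 4.6098
L_2: Δ = A_2−P = (-4.5000, -2.0000) → ‖Δ‖ = √24.2500 = 4.9244
L_3: Δ = A_3−P = (7.5000, -2.0000) → ‖Δ‖ = √60.2500 = 7.7621
L_4: Δ = A_4−P = (7.5000, 1.0000) → ‖Δ‖ = √57.2500 = 7.5664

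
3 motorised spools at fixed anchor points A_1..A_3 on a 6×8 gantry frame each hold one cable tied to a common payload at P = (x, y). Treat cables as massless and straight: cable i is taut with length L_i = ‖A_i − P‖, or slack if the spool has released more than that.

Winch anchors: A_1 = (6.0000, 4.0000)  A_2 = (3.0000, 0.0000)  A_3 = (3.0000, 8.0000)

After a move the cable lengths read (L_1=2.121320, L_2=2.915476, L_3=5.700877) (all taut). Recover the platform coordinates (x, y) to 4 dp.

(4.5000, 2.5000)

each cable: (A_i−P)·(A_i−P) = L_i²; let k_i = ‖A_i‖²−L_i²
k_1 = 36.0000+16.0000−4.5000 = 47.5000
row 1: 6.0000x + 8.0000y = 47.0000  (k_2=0.5000)
row 2: 6.0000x − 8.0000y = 7.0000  (k_3=40.5000)
Cramer on rows 1–2 → x = 4.5000, y = 2.5000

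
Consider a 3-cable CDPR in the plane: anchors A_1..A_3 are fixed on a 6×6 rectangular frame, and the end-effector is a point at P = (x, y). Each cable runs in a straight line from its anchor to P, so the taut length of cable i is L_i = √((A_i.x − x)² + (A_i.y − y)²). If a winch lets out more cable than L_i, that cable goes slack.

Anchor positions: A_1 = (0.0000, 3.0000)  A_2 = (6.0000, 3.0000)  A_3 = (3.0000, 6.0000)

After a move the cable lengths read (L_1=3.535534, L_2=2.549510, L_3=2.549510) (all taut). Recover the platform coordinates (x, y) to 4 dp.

each cable: (A_i−P)·(A_i−P) = L_i²; let c_i = ‖A_i‖²−L_i²
c_1 = 0.0000+9.0000−12.5000 = -3.5000
row 1: -12.0000x + 0.0000y = -42.0000  (c_2=38.5000)
row 2: -6.0000x − 6.0000y = -42.0000  (c_3=38.5000)
Cramer on rows 1–2 → x = 3.5000, y = 3.5000

(3.5000, 3.5000)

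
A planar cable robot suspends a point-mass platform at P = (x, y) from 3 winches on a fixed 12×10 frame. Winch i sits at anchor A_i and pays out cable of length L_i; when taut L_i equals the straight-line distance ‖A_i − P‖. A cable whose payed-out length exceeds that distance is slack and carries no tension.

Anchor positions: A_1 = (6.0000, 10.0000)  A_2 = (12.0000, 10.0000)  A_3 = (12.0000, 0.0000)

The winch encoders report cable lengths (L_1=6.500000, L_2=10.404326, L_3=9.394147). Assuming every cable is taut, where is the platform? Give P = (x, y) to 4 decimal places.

circle eqns → linear via eq_j − eq_1; set c_j = A_j·A_j − L_j²
c_1 = 36.0000+100.0000−42.2500 = 93.7500
-12.0000·x + 0.0000·y = c_1−c_2 = -42.0000
-12.0000·x + 20.0000·y = c_1−c_3 = 38.0000
solve first two rows → x=3.5000, y=4.0000

(3.5000, 4.0000)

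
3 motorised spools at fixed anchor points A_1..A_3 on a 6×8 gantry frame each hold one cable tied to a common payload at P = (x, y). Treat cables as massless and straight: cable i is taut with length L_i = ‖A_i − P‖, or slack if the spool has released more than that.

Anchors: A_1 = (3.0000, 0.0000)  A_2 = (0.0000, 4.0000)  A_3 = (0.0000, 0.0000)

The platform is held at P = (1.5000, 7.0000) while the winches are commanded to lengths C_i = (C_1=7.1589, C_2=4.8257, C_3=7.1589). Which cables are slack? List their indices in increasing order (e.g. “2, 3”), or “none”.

i=1: geometric 7.1589 vs commanded 7.1589 ⇒ taut
i=2: geometric 3.3541 vs commanded 4.8257 ⇒ slack
i=3: geometric 7.1589 vs commanded 7.1589 ⇒ taut

2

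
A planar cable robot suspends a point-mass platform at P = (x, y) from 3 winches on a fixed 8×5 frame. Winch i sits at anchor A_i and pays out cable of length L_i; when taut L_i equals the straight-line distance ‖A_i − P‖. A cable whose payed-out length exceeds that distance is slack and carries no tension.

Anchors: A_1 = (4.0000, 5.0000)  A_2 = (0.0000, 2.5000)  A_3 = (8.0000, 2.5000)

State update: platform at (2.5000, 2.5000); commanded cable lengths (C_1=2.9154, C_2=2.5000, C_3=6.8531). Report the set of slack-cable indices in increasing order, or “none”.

cable 1: L_1 = ‖A_1−P‖ = 2.9155;  C_1 = 2.9154 → taut
cable 2: L_2 = ‖A_2−P‖ = 2.5000;  C_2 = 2.5000 → taut
cable 3: L_3 = ‖A_3−P‖ = 5.5000;  C_3 = 6.8531 → slack

3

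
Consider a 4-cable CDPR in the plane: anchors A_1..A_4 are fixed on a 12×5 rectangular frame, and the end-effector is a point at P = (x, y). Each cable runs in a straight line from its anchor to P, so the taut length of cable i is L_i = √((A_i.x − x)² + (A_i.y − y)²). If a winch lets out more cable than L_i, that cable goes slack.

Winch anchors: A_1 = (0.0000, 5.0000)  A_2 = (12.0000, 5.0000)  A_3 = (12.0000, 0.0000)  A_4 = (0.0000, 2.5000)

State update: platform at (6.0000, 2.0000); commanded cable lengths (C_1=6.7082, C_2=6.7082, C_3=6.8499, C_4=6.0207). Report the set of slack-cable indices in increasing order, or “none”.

3

cable 1: √((-6.0000)²+(3.0000)²)=6.7082, C_1=6.7082: taut
cable 2: √((6.0000)²+(3.0000)²)=6.7082, C_2=6.7082: taut
cable 3: √((6.0000)²+(-2.0000)²)=6.3246, C_3=6.8499: slack
cable 4: √((-6.0000)²+(0.5000)²)=6.0208, C_4=6.0207: taut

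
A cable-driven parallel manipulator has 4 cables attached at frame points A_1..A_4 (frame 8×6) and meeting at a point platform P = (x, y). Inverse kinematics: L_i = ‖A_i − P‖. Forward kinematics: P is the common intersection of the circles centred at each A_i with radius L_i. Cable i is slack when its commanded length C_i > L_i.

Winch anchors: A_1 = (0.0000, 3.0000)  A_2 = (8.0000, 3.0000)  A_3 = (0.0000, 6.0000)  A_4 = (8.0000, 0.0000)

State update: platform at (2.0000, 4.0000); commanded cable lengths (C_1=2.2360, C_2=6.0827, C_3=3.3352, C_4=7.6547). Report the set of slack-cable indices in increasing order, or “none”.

3, 4

i=1: geometric 2.2361 vs commanded 2.2360 ⇒ taut
i=2: geometric 6.0828 vs commanded 6.0827 ⇒ taut
i=3: geometric 2.8284 vs commanded 3.3352 ⇒ slack
i=4: geometric 7.2111 vs commanded 7.6547 ⇒ slack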